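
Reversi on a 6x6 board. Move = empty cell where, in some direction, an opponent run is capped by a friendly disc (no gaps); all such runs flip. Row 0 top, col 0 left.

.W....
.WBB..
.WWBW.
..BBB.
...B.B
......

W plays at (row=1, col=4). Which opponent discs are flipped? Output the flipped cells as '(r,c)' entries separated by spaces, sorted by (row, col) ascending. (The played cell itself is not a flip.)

Dir NW: first cell '.' (not opp) -> no flip
Dir N: first cell '.' (not opp) -> no flip
Dir NE: first cell '.' (not opp) -> no flip
Dir W: opp run (1,3) (1,2) capped by W -> flip
Dir E: first cell '.' (not opp) -> no flip
Dir SW: opp run (2,3) (3,2), next='.' -> no flip
Dir S: first cell 'W' (not opp) -> no flip
Dir SE: first cell '.' (not opp) -> no flip

Answer: (1,2) (1,3)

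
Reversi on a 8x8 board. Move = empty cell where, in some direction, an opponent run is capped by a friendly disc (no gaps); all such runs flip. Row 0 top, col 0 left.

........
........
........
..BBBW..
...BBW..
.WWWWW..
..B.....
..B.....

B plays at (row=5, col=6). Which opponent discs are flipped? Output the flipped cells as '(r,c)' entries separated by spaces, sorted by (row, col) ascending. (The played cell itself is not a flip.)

Dir NW: opp run (4,5) capped by B -> flip
Dir N: first cell '.' (not opp) -> no flip
Dir NE: first cell '.' (not opp) -> no flip
Dir W: opp run (5,5) (5,4) (5,3) (5,2) (5,1), next='.' -> no flip
Dir E: first cell '.' (not opp) -> no flip
Dir SW: first cell '.' (not opp) -> no flip
Dir S: first cell '.' (not opp) -> no flip
Dir SE: first cell '.' (not opp) -> no flip

Answer: (4,5)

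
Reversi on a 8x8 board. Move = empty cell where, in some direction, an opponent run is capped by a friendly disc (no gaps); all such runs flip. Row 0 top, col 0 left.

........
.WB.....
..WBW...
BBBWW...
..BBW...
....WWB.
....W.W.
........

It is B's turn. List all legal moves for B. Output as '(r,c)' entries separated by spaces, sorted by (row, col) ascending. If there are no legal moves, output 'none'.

Answer: (1,0) (1,3) (1,5) (2,1) (2,5) (3,5) (4,5) (5,3) (6,5) (7,6)

Derivation:
(0,0): no bracket -> illegal
(0,1): no bracket -> illegal
(0,2): no bracket -> illegal
(1,0): flips 1 -> legal
(1,3): flips 1 -> legal
(1,4): no bracket -> illegal
(1,5): flips 2 -> legal
(2,0): no bracket -> illegal
(2,1): flips 1 -> legal
(2,5): flips 2 -> legal
(3,5): flips 2 -> legal
(4,5): flips 2 -> legal
(4,6): no bracket -> illegal
(5,3): flips 2 -> legal
(5,7): no bracket -> illegal
(6,3): no bracket -> illegal
(6,5): flips 1 -> legal
(6,7): no bracket -> illegal
(7,3): no bracket -> illegal
(7,4): no bracket -> illegal
(7,5): no bracket -> illegal
(7,6): flips 1 -> legal
(7,7): no bracket -> illegal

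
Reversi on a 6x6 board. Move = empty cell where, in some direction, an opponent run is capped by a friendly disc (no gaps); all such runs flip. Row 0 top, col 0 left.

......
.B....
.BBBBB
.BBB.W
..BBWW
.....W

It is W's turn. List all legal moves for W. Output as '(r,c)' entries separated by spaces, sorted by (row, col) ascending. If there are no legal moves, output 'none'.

(0,0): flips 3 -> legal
(0,1): no bracket -> illegal
(0,2): no bracket -> illegal
(1,0): no bracket -> illegal
(1,2): no bracket -> illegal
(1,3): flips 1 -> legal
(1,4): no bracket -> illegal
(1,5): flips 1 -> legal
(2,0): no bracket -> illegal
(3,0): no bracket -> illegal
(3,4): no bracket -> illegal
(4,0): no bracket -> illegal
(4,1): flips 2 -> legal
(5,1): no bracket -> illegal
(5,2): no bracket -> illegal
(5,3): no bracket -> illegal
(5,4): no bracket -> illegal

Answer: (0,0) (1,3) (1,5) (4,1)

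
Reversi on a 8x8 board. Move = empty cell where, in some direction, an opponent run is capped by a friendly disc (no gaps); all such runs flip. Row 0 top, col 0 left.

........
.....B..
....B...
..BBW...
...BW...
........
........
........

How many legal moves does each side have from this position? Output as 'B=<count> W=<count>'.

-- B to move --
(2,3): no bracket -> illegal
(2,5): flips 1 -> legal
(3,5): flips 1 -> legal
(4,5): flips 1 -> legal
(5,3): no bracket -> illegal
(5,4): flips 2 -> legal
(5,5): flips 1 -> legal
B mobility = 5
-- W to move --
(0,4): no bracket -> illegal
(0,5): no bracket -> illegal
(0,6): no bracket -> illegal
(1,3): no bracket -> illegal
(1,4): flips 1 -> legal
(1,6): no bracket -> illegal
(2,1): no bracket -> illegal
(2,2): flips 1 -> legal
(2,3): no bracket -> illegal
(2,5): no bracket -> illegal
(2,6): no bracket -> illegal
(3,1): flips 2 -> legal
(3,5): no bracket -> illegal
(4,1): no bracket -> illegal
(4,2): flips 1 -> legal
(5,2): flips 1 -> legal
(5,3): no bracket -> illegal
(5,4): no bracket -> illegal
W mobility = 5

Answer: B=5 W=5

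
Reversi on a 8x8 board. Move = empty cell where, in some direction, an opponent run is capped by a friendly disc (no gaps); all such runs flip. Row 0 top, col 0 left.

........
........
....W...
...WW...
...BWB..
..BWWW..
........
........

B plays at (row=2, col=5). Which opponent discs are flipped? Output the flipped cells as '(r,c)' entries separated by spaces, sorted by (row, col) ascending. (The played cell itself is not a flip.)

Answer: (3,4)

Derivation:
Dir NW: first cell '.' (not opp) -> no flip
Dir N: first cell '.' (not opp) -> no flip
Dir NE: first cell '.' (not opp) -> no flip
Dir W: opp run (2,4), next='.' -> no flip
Dir E: first cell '.' (not opp) -> no flip
Dir SW: opp run (3,4) capped by B -> flip
Dir S: first cell '.' (not opp) -> no flip
Dir SE: first cell '.' (not opp) -> no flip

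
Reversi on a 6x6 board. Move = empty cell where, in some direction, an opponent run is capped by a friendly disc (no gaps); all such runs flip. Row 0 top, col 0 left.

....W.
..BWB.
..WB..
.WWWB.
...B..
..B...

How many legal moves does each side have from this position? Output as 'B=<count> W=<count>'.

-- B to move --
(0,2): no bracket -> illegal
(0,3): flips 1 -> legal
(0,5): no bracket -> illegal
(1,1): no bracket -> illegal
(1,5): no bracket -> illegal
(2,0): no bracket -> illegal
(2,1): flips 2 -> legal
(2,4): no bracket -> illegal
(3,0): flips 3 -> legal
(4,0): no bracket -> illegal
(4,1): flips 1 -> legal
(4,2): flips 2 -> legal
(4,4): no bracket -> illegal
B mobility = 5
-- W to move --
(0,1): no bracket -> illegal
(0,2): flips 1 -> legal
(0,3): no bracket -> illegal
(0,5): flips 2 -> legal
(1,1): flips 1 -> legal
(1,5): flips 1 -> legal
(2,1): no bracket -> illegal
(2,4): flips 2 -> legal
(2,5): no bracket -> illegal
(3,5): flips 1 -> legal
(4,1): no bracket -> illegal
(4,2): no bracket -> illegal
(4,4): no bracket -> illegal
(4,5): no bracket -> illegal
(5,1): no bracket -> illegal
(5,3): flips 1 -> legal
(5,4): flips 1 -> legal
W mobility = 8

Answer: B=5 W=8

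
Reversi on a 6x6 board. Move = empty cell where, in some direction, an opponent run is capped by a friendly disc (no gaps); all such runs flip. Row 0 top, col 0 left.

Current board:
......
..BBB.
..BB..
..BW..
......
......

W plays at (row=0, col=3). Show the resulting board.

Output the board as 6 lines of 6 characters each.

Answer: ...W..
..BWB.
..BW..
..BW..
......
......

Derivation:
Place W at (0,3); scan 8 dirs for brackets.
Dir NW: edge -> no flip
Dir N: edge -> no flip
Dir NE: edge -> no flip
Dir W: first cell '.' (not opp) -> no flip
Dir E: first cell '.' (not opp) -> no flip
Dir SW: opp run (1,2), next='.' -> no flip
Dir S: opp run (1,3) (2,3) capped by W -> flip
Dir SE: opp run (1,4), next='.' -> no flip
All flips: (1,3) (2,3)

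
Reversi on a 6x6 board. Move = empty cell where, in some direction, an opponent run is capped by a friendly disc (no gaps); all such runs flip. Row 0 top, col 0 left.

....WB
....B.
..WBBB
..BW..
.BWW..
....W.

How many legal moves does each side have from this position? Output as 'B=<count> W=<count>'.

-- B to move --
(0,3): flips 1 -> legal
(1,1): no bracket -> illegal
(1,2): flips 1 -> legal
(1,3): no bracket -> illegal
(1,5): no bracket -> illegal
(2,1): flips 1 -> legal
(3,1): no bracket -> illegal
(3,4): flips 1 -> legal
(4,4): flips 2 -> legal
(4,5): no bracket -> illegal
(5,1): flips 2 -> legal
(5,2): flips 1 -> legal
(5,3): flips 2 -> legal
(5,5): no bracket -> illegal
B mobility = 8
-- W to move --
(0,3): no bracket -> illegal
(1,2): no bracket -> illegal
(1,3): flips 1 -> legal
(1,5): flips 1 -> legal
(2,1): flips 1 -> legal
(3,0): no bracket -> illegal
(3,1): flips 1 -> legal
(3,4): flips 2 -> legal
(3,5): no bracket -> illegal
(4,0): flips 1 -> legal
(5,0): no bracket -> illegal
(5,1): no bracket -> illegal
(5,2): no bracket -> illegal
W mobility = 6

Answer: B=8 W=6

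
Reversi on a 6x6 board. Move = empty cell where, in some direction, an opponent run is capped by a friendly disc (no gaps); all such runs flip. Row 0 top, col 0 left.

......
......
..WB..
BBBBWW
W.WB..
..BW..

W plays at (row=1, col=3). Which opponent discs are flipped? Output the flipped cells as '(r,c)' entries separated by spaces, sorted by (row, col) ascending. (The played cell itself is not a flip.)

Answer: (2,3) (3,3) (4,3)

Derivation:
Dir NW: first cell '.' (not opp) -> no flip
Dir N: first cell '.' (not opp) -> no flip
Dir NE: first cell '.' (not opp) -> no flip
Dir W: first cell '.' (not opp) -> no flip
Dir E: first cell '.' (not opp) -> no flip
Dir SW: first cell 'W' (not opp) -> no flip
Dir S: opp run (2,3) (3,3) (4,3) capped by W -> flip
Dir SE: first cell '.' (not opp) -> no flip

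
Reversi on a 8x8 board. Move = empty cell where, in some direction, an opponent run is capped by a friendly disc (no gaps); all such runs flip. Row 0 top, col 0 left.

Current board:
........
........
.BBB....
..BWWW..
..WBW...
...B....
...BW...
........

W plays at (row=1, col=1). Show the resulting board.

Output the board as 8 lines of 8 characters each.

Answer: ........
.W......
.BWB....
..BWWW..
..WBW...
...B....
...BW...
........

Derivation:
Place W at (1,1); scan 8 dirs for brackets.
Dir NW: first cell '.' (not opp) -> no flip
Dir N: first cell '.' (not opp) -> no flip
Dir NE: first cell '.' (not opp) -> no flip
Dir W: first cell '.' (not opp) -> no flip
Dir E: first cell '.' (not opp) -> no flip
Dir SW: first cell '.' (not opp) -> no flip
Dir S: opp run (2,1), next='.' -> no flip
Dir SE: opp run (2,2) capped by W -> flip
All flips: (2,2)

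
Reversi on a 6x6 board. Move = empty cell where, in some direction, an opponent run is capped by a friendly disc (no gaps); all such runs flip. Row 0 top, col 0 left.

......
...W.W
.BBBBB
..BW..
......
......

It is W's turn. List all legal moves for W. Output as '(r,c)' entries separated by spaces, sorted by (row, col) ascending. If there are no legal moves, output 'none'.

Answer: (1,1) (3,1) (3,5)

Derivation:
(1,0): no bracket -> illegal
(1,1): flips 1 -> legal
(1,2): no bracket -> illegal
(1,4): no bracket -> illegal
(2,0): no bracket -> illegal
(3,0): no bracket -> illegal
(3,1): flips 2 -> legal
(3,4): no bracket -> illegal
(3,5): flips 2 -> legal
(4,1): no bracket -> illegal
(4,2): no bracket -> illegal
(4,3): no bracket -> illegal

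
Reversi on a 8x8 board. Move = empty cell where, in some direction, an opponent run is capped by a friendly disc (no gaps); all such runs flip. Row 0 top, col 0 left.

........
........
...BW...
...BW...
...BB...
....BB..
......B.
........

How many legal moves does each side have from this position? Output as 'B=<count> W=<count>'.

-- B to move --
(1,3): no bracket -> illegal
(1,4): flips 2 -> legal
(1,5): flips 1 -> legal
(2,5): flips 2 -> legal
(3,5): flips 1 -> legal
(4,5): flips 1 -> legal
B mobility = 5
-- W to move --
(1,2): flips 1 -> legal
(1,3): no bracket -> illegal
(1,4): no bracket -> illegal
(2,2): flips 1 -> legal
(3,2): flips 1 -> legal
(3,5): no bracket -> illegal
(4,2): flips 1 -> legal
(4,5): no bracket -> illegal
(4,6): no bracket -> illegal
(5,2): flips 1 -> legal
(5,3): no bracket -> illegal
(5,6): no bracket -> illegal
(5,7): no bracket -> illegal
(6,3): no bracket -> illegal
(6,4): flips 2 -> legal
(6,5): no bracket -> illegal
(6,7): no bracket -> illegal
(7,5): no bracket -> illegal
(7,6): no bracket -> illegal
(7,7): no bracket -> illegal
W mobility = 6

Answer: B=5 W=6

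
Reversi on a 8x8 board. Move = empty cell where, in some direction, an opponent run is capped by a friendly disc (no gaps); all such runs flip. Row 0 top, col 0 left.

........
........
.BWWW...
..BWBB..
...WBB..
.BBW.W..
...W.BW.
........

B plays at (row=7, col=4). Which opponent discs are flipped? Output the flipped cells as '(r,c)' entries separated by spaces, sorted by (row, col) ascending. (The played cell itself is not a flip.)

Dir NW: opp run (6,3) capped by B -> flip
Dir N: first cell '.' (not opp) -> no flip
Dir NE: first cell 'B' (not opp) -> no flip
Dir W: first cell '.' (not opp) -> no flip
Dir E: first cell '.' (not opp) -> no flip
Dir SW: edge -> no flip
Dir S: edge -> no flip
Dir SE: edge -> no flip

Answer: (6,3)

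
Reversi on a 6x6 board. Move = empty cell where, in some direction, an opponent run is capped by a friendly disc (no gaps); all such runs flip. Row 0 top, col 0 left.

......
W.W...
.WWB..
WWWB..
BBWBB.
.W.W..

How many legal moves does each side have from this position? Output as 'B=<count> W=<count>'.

Answer: B=4 W=10

Derivation:
-- B to move --
(0,0): no bracket -> illegal
(0,1): flips 1 -> legal
(0,2): no bracket -> illegal
(0,3): no bracket -> illegal
(1,1): flips 3 -> legal
(1,3): flips 2 -> legal
(2,0): flips 3 -> legal
(5,0): no bracket -> illegal
(5,2): no bracket -> illegal
(5,4): no bracket -> illegal
B mobility = 4
-- W to move --
(1,3): flips 3 -> legal
(1,4): flips 1 -> legal
(2,4): flips 2 -> legal
(3,4): flips 2 -> legal
(3,5): flips 1 -> legal
(4,5): flips 2 -> legal
(5,0): flips 2 -> legal
(5,2): flips 1 -> legal
(5,4): flips 1 -> legal
(5,5): flips 2 -> legal
W mobility = 10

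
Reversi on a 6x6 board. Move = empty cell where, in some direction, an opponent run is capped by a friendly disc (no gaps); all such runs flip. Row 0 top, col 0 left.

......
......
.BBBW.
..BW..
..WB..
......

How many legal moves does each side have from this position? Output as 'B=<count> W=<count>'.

-- B to move --
(1,3): no bracket -> illegal
(1,4): no bracket -> illegal
(1,5): no bracket -> illegal
(2,5): flips 1 -> legal
(3,1): no bracket -> illegal
(3,4): flips 1 -> legal
(3,5): no bracket -> illegal
(4,1): flips 1 -> legal
(4,4): flips 1 -> legal
(5,1): no bracket -> illegal
(5,2): flips 1 -> legal
(5,3): no bracket -> illegal
B mobility = 5
-- W to move --
(1,0): no bracket -> illegal
(1,1): flips 1 -> legal
(1,2): flips 2 -> legal
(1,3): flips 1 -> legal
(1,4): no bracket -> illegal
(2,0): flips 3 -> legal
(3,0): no bracket -> illegal
(3,1): flips 1 -> legal
(3,4): no bracket -> illegal
(4,1): no bracket -> illegal
(4,4): flips 1 -> legal
(5,2): no bracket -> illegal
(5,3): flips 1 -> legal
(5,4): no bracket -> illegal
W mobility = 7

Answer: B=5 W=7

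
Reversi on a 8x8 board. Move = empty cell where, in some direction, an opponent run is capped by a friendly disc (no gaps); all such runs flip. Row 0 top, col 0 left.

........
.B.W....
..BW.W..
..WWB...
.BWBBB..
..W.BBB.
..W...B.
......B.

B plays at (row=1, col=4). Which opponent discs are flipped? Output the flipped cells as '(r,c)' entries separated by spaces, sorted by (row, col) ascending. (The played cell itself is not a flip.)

Answer: (2,3) (3,2)

Derivation:
Dir NW: first cell '.' (not opp) -> no flip
Dir N: first cell '.' (not opp) -> no flip
Dir NE: first cell '.' (not opp) -> no flip
Dir W: opp run (1,3), next='.' -> no flip
Dir E: first cell '.' (not opp) -> no flip
Dir SW: opp run (2,3) (3,2) capped by B -> flip
Dir S: first cell '.' (not opp) -> no flip
Dir SE: opp run (2,5), next='.' -> no flip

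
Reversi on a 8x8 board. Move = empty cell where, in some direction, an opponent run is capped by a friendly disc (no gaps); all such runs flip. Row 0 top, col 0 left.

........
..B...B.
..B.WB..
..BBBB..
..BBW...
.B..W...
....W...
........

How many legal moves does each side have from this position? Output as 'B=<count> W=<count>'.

-- B to move --
(1,3): flips 1 -> legal
(1,4): flips 1 -> legal
(1,5): flips 1 -> legal
(2,3): flips 1 -> legal
(4,5): flips 1 -> legal
(5,3): flips 1 -> legal
(5,5): flips 1 -> legal
(6,3): no bracket -> illegal
(6,5): flips 1 -> legal
(7,3): no bracket -> illegal
(7,4): flips 3 -> legal
(7,5): no bracket -> illegal
B mobility = 9
-- W to move --
(0,1): no bracket -> illegal
(0,2): no bracket -> illegal
(0,3): no bracket -> illegal
(0,5): no bracket -> illegal
(0,6): no bracket -> illegal
(0,7): no bracket -> illegal
(1,1): flips 2 -> legal
(1,3): no bracket -> illegal
(1,4): no bracket -> illegal
(1,5): no bracket -> illegal
(1,7): no bracket -> illegal
(2,1): flips 2 -> legal
(2,3): no bracket -> illegal
(2,6): flips 2 -> legal
(2,7): no bracket -> illegal
(3,1): no bracket -> illegal
(3,6): no bracket -> illegal
(4,0): no bracket -> illegal
(4,1): flips 2 -> legal
(4,5): no bracket -> illegal
(4,6): flips 1 -> legal
(5,0): no bracket -> illegal
(5,2): no bracket -> illegal
(5,3): no bracket -> illegal
(6,0): flips 3 -> legal
(6,1): no bracket -> illegal
(6,2): no bracket -> illegal
W mobility = 6

Answer: B=9 W=6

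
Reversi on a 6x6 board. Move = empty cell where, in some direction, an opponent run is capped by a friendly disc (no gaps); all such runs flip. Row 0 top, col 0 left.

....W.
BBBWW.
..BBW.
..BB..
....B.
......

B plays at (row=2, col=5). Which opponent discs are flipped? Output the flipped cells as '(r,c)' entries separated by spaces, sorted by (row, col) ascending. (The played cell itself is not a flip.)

Answer: (2,4)

Derivation:
Dir NW: opp run (1,4), next='.' -> no flip
Dir N: first cell '.' (not opp) -> no flip
Dir NE: edge -> no flip
Dir W: opp run (2,4) capped by B -> flip
Dir E: edge -> no flip
Dir SW: first cell '.' (not opp) -> no flip
Dir S: first cell '.' (not opp) -> no flip
Dir SE: edge -> no flip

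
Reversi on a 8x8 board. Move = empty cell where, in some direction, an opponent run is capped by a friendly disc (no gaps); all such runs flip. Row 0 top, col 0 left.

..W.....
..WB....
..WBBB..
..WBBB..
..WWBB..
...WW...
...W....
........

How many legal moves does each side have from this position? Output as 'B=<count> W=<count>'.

-- B to move --
(0,1): flips 1 -> legal
(0,3): no bracket -> illegal
(1,1): flips 2 -> legal
(2,1): flips 1 -> legal
(3,1): flips 2 -> legal
(4,1): flips 3 -> legal
(5,1): flips 1 -> legal
(5,2): flips 1 -> legal
(5,5): no bracket -> illegal
(6,2): flips 1 -> legal
(6,4): flips 1 -> legal
(6,5): no bracket -> illegal
(7,2): flips 2 -> legal
(7,3): flips 3 -> legal
(7,4): no bracket -> illegal
B mobility = 11
-- W to move --
(0,3): flips 3 -> legal
(0,4): flips 1 -> legal
(1,4): flips 5 -> legal
(1,5): flips 2 -> legal
(1,6): flips 2 -> legal
(2,6): flips 5 -> legal
(3,6): flips 4 -> legal
(4,6): flips 5 -> legal
(5,5): flips 2 -> legal
(5,6): flips 3 -> legal
W mobility = 10

Answer: B=11 W=10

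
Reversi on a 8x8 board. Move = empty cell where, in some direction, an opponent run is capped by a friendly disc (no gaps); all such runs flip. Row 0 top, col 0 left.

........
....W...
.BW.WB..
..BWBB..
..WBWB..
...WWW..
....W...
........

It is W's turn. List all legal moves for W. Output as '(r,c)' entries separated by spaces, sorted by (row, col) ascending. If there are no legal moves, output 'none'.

Answer: (1,0) (1,5) (2,0) (2,6) (3,1) (3,6) (4,6)

Derivation:
(1,0): flips 3 -> legal
(1,1): no bracket -> illegal
(1,2): no bracket -> illegal
(1,5): flips 3 -> legal
(1,6): no bracket -> illegal
(2,0): flips 1 -> legal
(2,3): no bracket -> illegal
(2,6): flips 2 -> legal
(3,0): no bracket -> illegal
(3,1): flips 1 -> legal
(3,6): flips 4 -> legal
(4,1): no bracket -> illegal
(4,6): flips 2 -> legal
(5,2): no bracket -> illegal
(5,6): no bracket -> illegal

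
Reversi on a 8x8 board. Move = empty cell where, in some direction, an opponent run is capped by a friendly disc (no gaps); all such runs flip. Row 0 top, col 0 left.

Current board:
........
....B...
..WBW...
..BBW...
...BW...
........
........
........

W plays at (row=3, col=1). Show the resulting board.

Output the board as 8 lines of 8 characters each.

Answer: ........
....B...
..WBW...
.WWWW...
...BW...
........
........
........

Derivation:
Place W at (3,1); scan 8 dirs for brackets.
Dir NW: first cell '.' (not opp) -> no flip
Dir N: first cell '.' (not opp) -> no flip
Dir NE: first cell 'W' (not opp) -> no flip
Dir W: first cell '.' (not opp) -> no flip
Dir E: opp run (3,2) (3,3) capped by W -> flip
Dir SW: first cell '.' (not opp) -> no flip
Dir S: first cell '.' (not opp) -> no flip
Dir SE: first cell '.' (not opp) -> no flip
All flips: (3,2) (3,3)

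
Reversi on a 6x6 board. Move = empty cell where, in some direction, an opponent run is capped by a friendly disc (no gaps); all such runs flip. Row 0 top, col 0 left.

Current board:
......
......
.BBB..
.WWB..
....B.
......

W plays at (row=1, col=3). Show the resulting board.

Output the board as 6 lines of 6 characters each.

Answer: ......
...W..
.BWB..
.WWB..
....B.
......

Derivation:
Place W at (1,3); scan 8 dirs for brackets.
Dir NW: first cell '.' (not opp) -> no flip
Dir N: first cell '.' (not opp) -> no flip
Dir NE: first cell '.' (not opp) -> no flip
Dir W: first cell '.' (not opp) -> no flip
Dir E: first cell '.' (not opp) -> no flip
Dir SW: opp run (2,2) capped by W -> flip
Dir S: opp run (2,3) (3,3), next='.' -> no flip
Dir SE: first cell '.' (not opp) -> no flip
All flips: (2,2)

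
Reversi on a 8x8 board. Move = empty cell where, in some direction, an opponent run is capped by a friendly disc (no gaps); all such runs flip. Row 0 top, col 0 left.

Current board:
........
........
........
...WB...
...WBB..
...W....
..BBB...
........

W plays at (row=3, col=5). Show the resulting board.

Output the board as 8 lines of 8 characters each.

Answer: ........
........
........
...WWW..
...WWB..
...W....
..BBB...
........

Derivation:
Place W at (3,5); scan 8 dirs for brackets.
Dir NW: first cell '.' (not opp) -> no flip
Dir N: first cell '.' (not opp) -> no flip
Dir NE: first cell '.' (not opp) -> no flip
Dir W: opp run (3,4) capped by W -> flip
Dir E: first cell '.' (not opp) -> no flip
Dir SW: opp run (4,4) capped by W -> flip
Dir S: opp run (4,5), next='.' -> no flip
Dir SE: first cell '.' (not opp) -> no flip
All flips: (3,4) (4,4)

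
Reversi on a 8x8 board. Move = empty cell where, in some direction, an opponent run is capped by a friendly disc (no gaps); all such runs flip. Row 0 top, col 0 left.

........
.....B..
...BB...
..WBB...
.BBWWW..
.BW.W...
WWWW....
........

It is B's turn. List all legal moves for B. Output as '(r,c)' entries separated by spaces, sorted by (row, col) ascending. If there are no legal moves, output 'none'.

Answer: (2,2) (3,1) (4,6) (5,3) (5,5) (5,6) (6,4) (7,0) (7,1) (7,2) (7,3) (7,4)

Derivation:
(2,1): no bracket -> illegal
(2,2): flips 1 -> legal
(3,1): flips 1 -> legal
(3,5): no bracket -> illegal
(3,6): no bracket -> illegal
(4,6): flips 3 -> legal
(5,0): no bracket -> illegal
(5,3): flips 2 -> legal
(5,5): flips 1 -> legal
(5,6): flips 1 -> legal
(6,4): flips 2 -> legal
(6,5): no bracket -> illegal
(7,0): flips 3 -> legal
(7,1): flips 1 -> legal
(7,2): flips 2 -> legal
(7,3): flips 1 -> legal
(7,4): flips 2 -> legal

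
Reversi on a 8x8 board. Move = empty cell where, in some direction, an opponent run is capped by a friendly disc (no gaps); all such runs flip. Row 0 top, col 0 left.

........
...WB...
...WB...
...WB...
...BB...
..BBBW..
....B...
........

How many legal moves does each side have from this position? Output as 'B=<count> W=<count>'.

Answer: B=9 W=8

Derivation:
-- B to move --
(0,2): flips 1 -> legal
(0,3): flips 3 -> legal
(0,4): no bracket -> illegal
(1,2): flips 2 -> legal
(2,2): flips 2 -> legal
(3,2): flips 2 -> legal
(4,2): flips 1 -> legal
(4,5): no bracket -> illegal
(4,6): flips 1 -> legal
(5,6): flips 1 -> legal
(6,5): no bracket -> illegal
(6,6): flips 1 -> legal
B mobility = 9
-- W to move --
(0,3): no bracket -> illegal
(0,4): no bracket -> illegal
(0,5): flips 1 -> legal
(1,5): flips 2 -> legal
(2,5): flips 1 -> legal
(3,2): no bracket -> illegal
(3,5): flips 2 -> legal
(4,1): no bracket -> illegal
(4,2): no bracket -> illegal
(4,5): flips 1 -> legal
(5,1): flips 3 -> legal
(6,1): no bracket -> illegal
(6,2): no bracket -> illegal
(6,3): flips 2 -> legal
(6,5): no bracket -> illegal
(7,3): flips 1 -> legal
(7,4): no bracket -> illegal
(7,5): no bracket -> illegal
W mobility = 8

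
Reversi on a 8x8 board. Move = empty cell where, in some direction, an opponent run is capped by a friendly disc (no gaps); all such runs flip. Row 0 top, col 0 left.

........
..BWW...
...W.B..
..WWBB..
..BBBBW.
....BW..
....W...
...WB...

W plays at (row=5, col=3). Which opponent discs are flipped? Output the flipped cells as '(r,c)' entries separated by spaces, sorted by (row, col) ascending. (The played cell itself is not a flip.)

Answer: (4,3) (5,4)

Derivation:
Dir NW: opp run (4,2), next='.' -> no flip
Dir N: opp run (4,3) capped by W -> flip
Dir NE: opp run (4,4) (3,5), next='.' -> no flip
Dir W: first cell '.' (not opp) -> no flip
Dir E: opp run (5,4) capped by W -> flip
Dir SW: first cell '.' (not opp) -> no flip
Dir S: first cell '.' (not opp) -> no flip
Dir SE: first cell 'W' (not opp) -> no flip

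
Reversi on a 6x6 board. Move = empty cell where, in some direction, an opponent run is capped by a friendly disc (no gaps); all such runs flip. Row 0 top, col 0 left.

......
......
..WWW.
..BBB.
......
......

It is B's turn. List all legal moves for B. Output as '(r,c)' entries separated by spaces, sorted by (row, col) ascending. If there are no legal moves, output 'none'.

(1,1): flips 1 -> legal
(1,2): flips 2 -> legal
(1,3): flips 1 -> legal
(1,4): flips 2 -> legal
(1,5): flips 1 -> legal
(2,1): no bracket -> illegal
(2,5): no bracket -> illegal
(3,1): no bracket -> illegal
(3,5): no bracket -> illegal

Answer: (1,1) (1,2) (1,3) (1,4) (1,5)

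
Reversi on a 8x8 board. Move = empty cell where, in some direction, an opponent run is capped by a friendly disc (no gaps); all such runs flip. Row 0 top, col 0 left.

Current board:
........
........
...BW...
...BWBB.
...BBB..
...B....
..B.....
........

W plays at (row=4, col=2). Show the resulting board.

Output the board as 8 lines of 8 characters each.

Place W at (4,2); scan 8 dirs for brackets.
Dir NW: first cell '.' (not opp) -> no flip
Dir N: first cell '.' (not opp) -> no flip
Dir NE: opp run (3,3) capped by W -> flip
Dir W: first cell '.' (not opp) -> no flip
Dir E: opp run (4,3) (4,4) (4,5), next='.' -> no flip
Dir SW: first cell '.' (not opp) -> no flip
Dir S: first cell '.' (not opp) -> no flip
Dir SE: opp run (5,3), next='.' -> no flip
All flips: (3,3)

Answer: ........
........
...BW...
...WWBB.
..WBBB..
...B....
..B.....
........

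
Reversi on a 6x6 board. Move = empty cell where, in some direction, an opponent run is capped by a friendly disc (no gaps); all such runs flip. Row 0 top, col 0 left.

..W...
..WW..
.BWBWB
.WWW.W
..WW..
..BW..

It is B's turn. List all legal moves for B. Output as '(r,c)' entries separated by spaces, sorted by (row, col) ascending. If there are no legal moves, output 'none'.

(0,1): flips 1 -> legal
(0,3): flips 2 -> legal
(0,4): no bracket -> illegal
(1,1): no bracket -> illegal
(1,4): no bracket -> illegal
(1,5): no bracket -> illegal
(2,0): no bracket -> illegal
(3,0): no bracket -> illegal
(3,4): flips 1 -> legal
(4,0): no bracket -> illegal
(4,1): flips 2 -> legal
(4,4): no bracket -> illegal
(4,5): flips 1 -> legal
(5,1): no bracket -> illegal
(5,4): flips 3 -> legal

Answer: (0,1) (0,3) (3,4) (4,1) (4,5) (5,4)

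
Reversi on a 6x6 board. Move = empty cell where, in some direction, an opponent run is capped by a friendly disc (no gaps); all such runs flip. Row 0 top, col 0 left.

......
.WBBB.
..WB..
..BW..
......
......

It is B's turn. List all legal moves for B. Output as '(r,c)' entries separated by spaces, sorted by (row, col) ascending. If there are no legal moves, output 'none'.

Answer: (1,0) (2,1) (3,1) (3,4) (4,3)

Derivation:
(0,0): no bracket -> illegal
(0,1): no bracket -> illegal
(0,2): no bracket -> illegal
(1,0): flips 1 -> legal
(2,0): no bracket -> illegal
(2,1): flips 1 -> legal
(2,4): no bracket -> illegal
(3,1): flips 1 -> legal
(3,4): flips 1 -> legal
(4,2): no bracket -> illegal
(4,3): flips 1 -> legal
(4,4): no bracket -> illegal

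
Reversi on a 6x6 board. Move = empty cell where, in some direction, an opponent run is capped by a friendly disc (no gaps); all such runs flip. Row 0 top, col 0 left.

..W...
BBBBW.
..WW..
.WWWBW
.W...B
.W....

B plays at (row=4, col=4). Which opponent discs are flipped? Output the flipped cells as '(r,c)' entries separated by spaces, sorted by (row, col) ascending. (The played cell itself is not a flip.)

Dir NW: opp run (3,3) (2,2) capped by B -> flip
Dir N: first cell 'B' (not opp) -> no flip
Dir NE: opp run (3,5), next=edge -> no flip
Dir W: first cell '.' (not opp) -> no flip
Dir E: first cell 'B' (not opp) -> no flip
Dir SW: first cell '.' (not opp) -> no flip
Dir S: first cell '.' (not opp) -> no flip
Dir SE: first cell '.' (not opp) -> no flip

Answer: (2,2) (3,3)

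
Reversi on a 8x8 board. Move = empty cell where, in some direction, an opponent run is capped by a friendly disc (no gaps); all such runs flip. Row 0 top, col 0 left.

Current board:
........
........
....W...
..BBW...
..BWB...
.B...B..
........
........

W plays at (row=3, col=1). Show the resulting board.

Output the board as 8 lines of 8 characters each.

Place W at (3,1); scan 8 dirs for brackets.
Dir NW: first cell '.' (not opp) -> no flip
Dir N: first cell '.' (not opp) -> no flip
Dir NE: first cell '.' (not opp) -> no flip
Dir W: first cell '.' (not opp) -> no flip
Dir E: opp run (3,2) (3,3) capped by W -> flip
Dir SW: first cell '.' (not opp) -> no flip
Dir S: first cell '.' (not opp) -> no flip
Dir SE: opp run (4,2), next='.' -> no flip
All flips: (3,2) (3,3)

Answer: ........
........
....W...
.WWWW...
..BWB...
.B...B..
........
........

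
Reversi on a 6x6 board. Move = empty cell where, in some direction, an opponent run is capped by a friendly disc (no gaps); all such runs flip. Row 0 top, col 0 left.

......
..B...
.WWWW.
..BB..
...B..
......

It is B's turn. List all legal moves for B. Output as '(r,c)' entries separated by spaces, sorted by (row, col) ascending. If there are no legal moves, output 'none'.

Answer: (1,0) (1,1) (1,3) (1,4) (1,5) (3,0) (3,4)

Derivation:
(1,0): flips 1 -> legal
(1,1): flips 1 -> legal
(1,3): flips 1 -> legal
(1,4): flips 1 -> legal
(1,5): flips 1 -> legal
(2,0): no bracket -> illegal
(2,5): no bracket -> illegal
(3,0): flips 1 -> legal
(3,1): no bracket -> illegal
(3,4): flips 1 -> legal
(3,5): no bracket -> illegal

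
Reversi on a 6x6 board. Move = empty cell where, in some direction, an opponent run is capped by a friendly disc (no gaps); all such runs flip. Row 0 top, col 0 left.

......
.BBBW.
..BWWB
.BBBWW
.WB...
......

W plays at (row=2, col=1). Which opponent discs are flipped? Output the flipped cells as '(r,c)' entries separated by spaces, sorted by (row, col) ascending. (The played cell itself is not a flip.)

Answer: (2,2) (3,1)

Derivation:
Dir NW: first cell '.' (not opp) -> no flip
Dir N: opp run (1,1), next='.' -> no flip
Dir NE: opp run (1,2), next='.' -> no flip
Dir W: first cell '.' (not opp) -> no flip
Dir E: opp run (2,2) capped by W -> flip
Dir SW: first cell '.' (not opp) -> no flip
Dir S: opp run (3,1) capped by W -> flip
Dir SE: opp run (3,2), next='.' -> no flip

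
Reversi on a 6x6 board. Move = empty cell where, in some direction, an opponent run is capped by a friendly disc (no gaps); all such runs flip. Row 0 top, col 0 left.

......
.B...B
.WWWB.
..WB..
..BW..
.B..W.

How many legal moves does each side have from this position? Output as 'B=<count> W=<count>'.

Answer: B=6 W=7

Derivation:
-- B to move --
(1,0): no bracket -> illegal
(1,2): flips 2 -> legal
(1,3): flips 1 -> legal
(1,4): no bracket -> illegal
(2,0): flips 3 -> legal
(3,0): no bracket -> illegal
(3,1): flips 2 -> legal
(3,4): no bracket -> illegal
(4,1): no bracket -> illegal
(4,4): flips 1 -> legal
(4,5): no bracket -> illegal
(5,2): no bracket -> illegal
(5,3): flips 1 -> legal
(5,5): no bracket -> illegal
B mobility = 6
-- W to move --
(0,0): flips 1 -> legal
(0,1): flips 1 -> legal
(0,2): no bracket -> illegal
(0,4): no bracket -> illegal
(0,5): no bracket -> illegal
(1,0): no bracket -> illegal
(1,2): no bracket -> illegal
(1,3): no bracket -> illegal
(1,4): no bracket -> illegal
(2,0): no bracket -> illegal
(2,5): flips 1 -> legal
(3,1): no bracket -> illegal
(3,4): flips 1 -> legal
(3,5): no bracket -> illegal
(4,0): no bracket -> illegal
(4,1): flips 1 -> legal
(4,4): flips 1 -> legal
(5,0): no bracket -> illegal
(5,2): flips 1 -> legal
(5,3): no bracket -> illegal
W mobility = 7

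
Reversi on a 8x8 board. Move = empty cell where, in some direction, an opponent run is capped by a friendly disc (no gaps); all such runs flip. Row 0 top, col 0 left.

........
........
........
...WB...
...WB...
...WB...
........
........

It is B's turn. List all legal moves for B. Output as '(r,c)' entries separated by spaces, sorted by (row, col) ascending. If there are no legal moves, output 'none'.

(2,2): flips 1 -> legal
(2,3): no bracket -> illegal
(2,4): no bracket -> illegal
(3,2): flips 2 -> legal
(4,2): flips 1 -> legal
(5,2): flips 2 -> legal
(6,2): flips 1 -> legal
(6,3): no bracket -> illegal
(6,4): no bracket -> illegal

Answer: (2,2) (3,2) (4,2) (5,2) (6,2)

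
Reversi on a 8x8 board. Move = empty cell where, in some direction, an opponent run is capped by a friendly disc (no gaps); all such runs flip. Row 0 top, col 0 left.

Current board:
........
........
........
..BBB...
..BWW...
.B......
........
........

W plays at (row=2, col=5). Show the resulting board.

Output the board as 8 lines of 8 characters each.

Answer: ........
........
.....W..
..BBW...
..BWW...
.B......
........
........

Derivation:
Place W at (2,5); scan 8 dirs for brackets.
Dir NW: first cell '.' (not opp) -> no flip
Dir N: first cell '.' (not opp) -> no flip
Dir NE: first cell '.' (not opp) -> no flip
Dir W: first cell '.' (not opp) -> no flip
Dir E: first cell '.' (not opp) -> no flip
Dir SW: opp run (3,4) capped by W -> flip
Dir S: first cell '.' (not opp) -> no flip
Dir SE: first cell '.' (not opp) -> no flip
All flips: (3,4)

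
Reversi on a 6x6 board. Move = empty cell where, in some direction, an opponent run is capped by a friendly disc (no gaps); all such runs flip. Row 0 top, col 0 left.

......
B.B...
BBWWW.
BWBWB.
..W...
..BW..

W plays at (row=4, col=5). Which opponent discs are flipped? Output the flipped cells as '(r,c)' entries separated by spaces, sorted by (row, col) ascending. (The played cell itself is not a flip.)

Dir NW: opp run (3,4) capped by W -> flip
Dir N: first cell '.' (not opp) -> no flip
Dir NE: edge -> no flip
Dir W: first cell '.' (not opp) -> no flip
Dir E: edge -> no flip
Dir SW: first cell '.' (not opp) -> no flip
Dir S: first cell '.' (not opp) -> no flip
Dir SE: edge -> no flip

Answer: (3,4)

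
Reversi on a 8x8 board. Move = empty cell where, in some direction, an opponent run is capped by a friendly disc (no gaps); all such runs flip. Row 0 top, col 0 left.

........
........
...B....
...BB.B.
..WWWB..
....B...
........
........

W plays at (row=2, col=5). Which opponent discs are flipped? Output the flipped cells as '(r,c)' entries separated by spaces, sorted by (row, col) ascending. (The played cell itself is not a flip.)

Answer: (3,4)

Derivation:
Dir NW: first cell '.' (not opp) -> no flip
Dir N: first cell '.' (not opp) -> no flip
Dir NE: first cell '.' (not opp) -> no flip
Dir W: first cell '.' (not opp) -> no flip
Dir E: first cell '.' (not opp) -> no flip
Dir SW: opp run (3,4) capped by W -> flip
Dir S: first cell '.' (not opp) -> no flip
Dir SE: opp run (3,6), next='.' -> no flip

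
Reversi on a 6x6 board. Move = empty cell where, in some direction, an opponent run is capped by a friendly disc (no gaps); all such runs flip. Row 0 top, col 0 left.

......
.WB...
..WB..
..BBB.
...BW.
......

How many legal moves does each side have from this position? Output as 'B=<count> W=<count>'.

Answer: B=6 W=4

Derivation:
-- B to move --
(0,0): flips 2 -> legal
(0,1): no bracket -> illegal
(0,2): no bracket -> illegal
(1,0): flips 1 -> legal
(1,3): no bracket -> illegal
(2,0): no bracket -> illegal
(2,1): flips 1 -> legal
(3,1): no bracket -> illegal
(3,5): no bracket -> illegal
(4,5): flips 1 -> legal
(5,3): no bracket -> illegal
(5,4): flips 1 -> legal
(5,5): flips 1 -> legal
B mobility = 6
-- W to move --
(0,1): no bracket -> illegal
(0,2): flips 1 -> legal
(0,3): no bracket -> illegal
(1,3): flips 1 -> legal
(1,4): no bracket -> illegal
(2,1): no bracket -> illegal
(2,4): flips 2 -> legal
(2,5): no bracket -> illegal
(3,1): no bracket -> illegal
(3,5): no bracket -> illegal
(4,1): no bracket -> illegal
(4,2): flips 2 -> legal
(4,5): no bracket -> illegal
(5,2): no bracket -> illegal
(5,3): no bracket -> illegal
(5,4): no bracket -> illegal
W mobility = 4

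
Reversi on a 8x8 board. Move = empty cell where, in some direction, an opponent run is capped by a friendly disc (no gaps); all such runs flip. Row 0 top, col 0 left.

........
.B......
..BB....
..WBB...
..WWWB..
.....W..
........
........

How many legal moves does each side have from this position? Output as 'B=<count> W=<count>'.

Answer: B=8 W=8

Derivation:
-- B to move --
(2,1): no bracket -> illegal
(3,1): flips 1 -> legal
(3,5): no bracket -> illegal
(4,1): flips 4 -> legal
(4,6): no bracket -> illegal
(5,1): flips 1 -> legal
(5,2): flips 3 -> legal
(5,3): flips 1 -> legal
(5,4): flips 1 -> legal
(5,6): no bracket -> illegal
(6,4): no bracket -> illegal
(6,5): flips 1 -> legal
(6,6): flips 2 -> legal
B mobility = 8
-- W to move --
(0,0): flips 3 -> legal
(0,1): no bracket -> illegal
(0,2): no bracket -> illegal
(1,0): no bracket -> illegal
(1,2): flips 1 -> legal
(1,3): flips 2 -> legal
(1,4): flips 1 -> legal
(2,0): no bracket -> illegal
(2,1): no bracket -> illegal
(2,4): flips 2 -> legal
(2,5): flips 1 -> legal
(3,1): no bracket -> illegal
(3,5): flips 3 -> legal
(3,6): no bracket -> illegal
(4,6): flips 1 -> legal
(5,4): no bracket -> illegal
(5,6): no bracket -> illegal
W mobility = 8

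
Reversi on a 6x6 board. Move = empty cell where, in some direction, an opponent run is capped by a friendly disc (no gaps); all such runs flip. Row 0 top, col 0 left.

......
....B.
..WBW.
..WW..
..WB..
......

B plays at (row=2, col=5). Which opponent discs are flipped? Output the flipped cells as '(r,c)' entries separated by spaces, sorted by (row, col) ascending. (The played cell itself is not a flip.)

Answer: (2,4)

Derivation:
Dir NW: first cell 'B' (not opp) -> no flip
Dir N: first cell '.' (not opp) -> no flip
Dir NE: edge -> no flip
Dir W: opp run (2,4) capped by B -> flip
Dir E: edge -> no flip
Dir SW: first cell '.' (not opp) -> no flip
Dir S: first cell '.' (not opp) -> no flip
Dir SE: edge -> no flip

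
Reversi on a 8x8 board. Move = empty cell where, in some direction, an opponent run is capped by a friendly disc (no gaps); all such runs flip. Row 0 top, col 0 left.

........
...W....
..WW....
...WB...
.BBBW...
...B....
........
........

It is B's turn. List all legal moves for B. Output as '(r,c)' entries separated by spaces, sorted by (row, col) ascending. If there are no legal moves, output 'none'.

(0,2): no bracket -> illegal
(0,3): flips 3 -> legal
(0,4): no bracket -> illegal
(1,1): no bracket -> illegal
(1,2): flips 1 -> legal
(1,4): no bracket -> illegal
(2,1): no bracket -> illegal
(2,4): flips 1 -> legal
(3,1): no bracket -> illegal
(3,2): flips 1 -> legal
(3,5): flips 1 -> legal
(4,5): flips 1 -> legal
(5,4): flips 1 -> legal
(5,5): no bracket -> illegal

Answer: (0,3) (1,2) (2,4) (3,2) (3,5) (4,5) (5,4)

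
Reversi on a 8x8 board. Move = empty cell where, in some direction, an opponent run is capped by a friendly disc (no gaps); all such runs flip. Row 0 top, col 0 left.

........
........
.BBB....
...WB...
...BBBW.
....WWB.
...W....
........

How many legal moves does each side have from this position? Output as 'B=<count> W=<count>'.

-- B to move --
(2,4): no bracket -> illegal
(3,2): flips 1 -> legal
(3,5): no bracket -> illegal
(3,6): flips 1 -> legal
(3,7): no bracket -> illegal
(4,2): no bracket -> illegal
(4,7): flips 1 -> legal
(5,2): no bracket -> illegal
(5,3): flips 2 -> legal
(5,7): no bracket -> illegal
(6,2): no bracket -> illegal
(6,4): flips 1 -> legal
(6,5): flips 2 -> legal
(6,6): flips 1 -> legal
(7,2): flips 2 -> legal
(7,3): no bracket -> illegal
(7,4): no bracket -> illegal
B mobility = 8
-- W to move --
(1,0): no bracket -> illegal
(1,1): flips 1 -> legal
(1,2): no bracket -> illegal
(1,3): flips 1 -> legal
(1,4): no bracket -> illegal
(2,0): no bracket -> illegal
(2,4): flips 2 -> legal
(2,5): no bracket -> illegal
(3,0): no bracket -> illegal
(3,1): no bracket -> illegal
(3,2): flips 1 -> legal
(3,5): flips 2 -> legal
(3,6): flips 1 -> legal
(4,2): flips 3 -> legal
(4,7): no bracket -> illegal
(5,2): no bracket -> illegal
(5,3): flips 1 -> legal
(5,7): flips 1 -> legal
(6,5): no bracket -> illegal
(6,6): flips 1 -> legal
(6,7): no bracket -> illegal
W mobility = 10

Answer: B=8 W=10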